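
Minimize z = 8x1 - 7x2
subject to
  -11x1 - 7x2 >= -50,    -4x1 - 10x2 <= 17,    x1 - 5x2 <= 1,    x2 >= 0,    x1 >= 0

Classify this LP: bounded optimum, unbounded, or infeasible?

bounded optimum

Vertices and z = 8x1 - 7x2:
  (257/62, 39/62) → z = 1783/62
  (0, 50/7) → z = -50
  (1, 0) → z = 8
  (0, 0) → z = 0
The feasible region has finitely many vertices and no improving ray; the minimum is -50 at (0, 50/7).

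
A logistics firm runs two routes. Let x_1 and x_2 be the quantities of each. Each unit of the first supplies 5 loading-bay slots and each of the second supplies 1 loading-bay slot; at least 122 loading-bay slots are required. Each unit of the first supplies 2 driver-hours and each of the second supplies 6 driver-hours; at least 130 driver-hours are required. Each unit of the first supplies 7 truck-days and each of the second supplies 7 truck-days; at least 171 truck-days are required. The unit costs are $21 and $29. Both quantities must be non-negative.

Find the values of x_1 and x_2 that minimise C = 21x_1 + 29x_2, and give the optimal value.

x_1 = 43/2, x_2 = 29/2, minimum C = 872

The feasible region is unbounded (it extends along (0, 1), (1, 0)), but C strictly increases along every unbounded feasible direction, so there is no improving ray and the minimum is attained at a vertex.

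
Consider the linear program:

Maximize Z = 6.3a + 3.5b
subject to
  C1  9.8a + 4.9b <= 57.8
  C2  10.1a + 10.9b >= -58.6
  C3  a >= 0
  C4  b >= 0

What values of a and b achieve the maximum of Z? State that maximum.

a = 0, b = 578/49, maximum Z = 289/7

Vertices and Z = 6.3a + 3.5b:
  (0, 578/49) → Z = 289/7
  (289/49, 0) → Z = 2601/70
  (0, 0) → Z = 0

At the optimal vertex, 9.8a + 4.9b = 57.8 and a = 0.
Solving simultaneously gives a = 0, b = 578/49.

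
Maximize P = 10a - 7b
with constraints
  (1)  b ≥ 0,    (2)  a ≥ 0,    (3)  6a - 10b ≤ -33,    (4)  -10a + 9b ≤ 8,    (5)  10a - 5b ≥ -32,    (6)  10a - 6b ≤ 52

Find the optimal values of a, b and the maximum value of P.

Extreme points and P = 10a - 7b:
  (217/46, 141/23) → P = 98/23
  (359/32, 321/32) → P = 1343/32
  (86/5, 20) → P = 32

At the optimal vertex, 6a - 10b = -33 and 10a - 6b = 52.
Solving simultaneously gives a = 359/32, b = 321/32.

a = 359/32, b = 321/32, maximum P = 1343/32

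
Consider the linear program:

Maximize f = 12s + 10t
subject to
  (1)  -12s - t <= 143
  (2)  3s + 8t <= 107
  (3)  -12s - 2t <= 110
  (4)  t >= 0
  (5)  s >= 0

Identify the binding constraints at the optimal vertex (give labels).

Vertices and f = 12s + 10t:
  (107/3, 0) → f = 428
  (0, 107/8) → f = 535/4
  (0, 0) → f = 0

The maximum is at (107/3, 0). Substituting into each constraint, equality holds for (2) and (4); the remaining constraints have slack.

(2) and (4)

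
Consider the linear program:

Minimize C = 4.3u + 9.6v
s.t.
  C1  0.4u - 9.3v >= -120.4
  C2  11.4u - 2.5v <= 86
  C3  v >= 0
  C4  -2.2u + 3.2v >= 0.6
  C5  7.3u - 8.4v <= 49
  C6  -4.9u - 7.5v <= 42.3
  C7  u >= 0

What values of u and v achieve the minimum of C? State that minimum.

Vertices and C = 4.3u + 9.6v:
  (55040/5251, 70348/5251) → C = 4560064/26255
  (0, 1204/93) → C = 19264/155
  (13835/1549, 9802/1549) → C = 1535897/15490
  (0, 3/16) → C = 9/5

At the optimal vertex, -2.2u + 3.2v = 0.6 and u = 0.
Solving simultaneously gives u = 0, v = 3/16.

u = 0, v = 0.1875, minimum C = 1.8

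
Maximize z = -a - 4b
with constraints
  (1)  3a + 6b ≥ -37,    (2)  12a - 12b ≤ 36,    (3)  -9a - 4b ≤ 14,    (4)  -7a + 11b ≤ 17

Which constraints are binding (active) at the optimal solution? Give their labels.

Feasible corners and z = -a - 4b:
  (-2/13, -41/13) → z = 166/13
  (25/2, 19/2) → z = -101/2
  (-222/127, 55/127) → z = 2/127

The maximum is at (-2/13, -41/13). Substituting into each constraint, equality holds for (2) and (3); the remaining constraints have slack.

(2) and (3)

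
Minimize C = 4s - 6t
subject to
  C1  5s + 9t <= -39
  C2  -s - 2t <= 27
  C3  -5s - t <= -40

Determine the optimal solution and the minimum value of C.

s = 399/40, t = -79/8, minimum C = 1983/20

Feasible corners and C = 4s - 6t:
  (165, -96) → C = 1236
  (399/40, -79/8) → C = 1983/20
  (107/9, -175/9) → C = 1478/9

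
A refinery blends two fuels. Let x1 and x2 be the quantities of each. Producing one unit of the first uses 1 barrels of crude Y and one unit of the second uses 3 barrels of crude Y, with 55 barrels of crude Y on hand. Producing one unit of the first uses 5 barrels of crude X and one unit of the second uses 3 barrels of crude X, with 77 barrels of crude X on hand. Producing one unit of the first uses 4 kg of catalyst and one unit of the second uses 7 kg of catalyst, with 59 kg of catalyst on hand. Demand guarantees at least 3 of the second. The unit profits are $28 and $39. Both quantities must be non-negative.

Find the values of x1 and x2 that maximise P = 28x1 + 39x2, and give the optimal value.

x1 = 19/2, x2 = 3, maximum P = 383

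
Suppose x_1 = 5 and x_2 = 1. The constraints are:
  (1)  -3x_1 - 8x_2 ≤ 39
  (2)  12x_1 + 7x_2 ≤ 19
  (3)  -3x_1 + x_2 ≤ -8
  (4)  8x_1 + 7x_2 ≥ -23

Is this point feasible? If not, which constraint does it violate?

not feasible — violates (2)

Constraint (2): 12x_1 + 7x_2 = 67, which is not ≤ 19. All other constraints are satisfied.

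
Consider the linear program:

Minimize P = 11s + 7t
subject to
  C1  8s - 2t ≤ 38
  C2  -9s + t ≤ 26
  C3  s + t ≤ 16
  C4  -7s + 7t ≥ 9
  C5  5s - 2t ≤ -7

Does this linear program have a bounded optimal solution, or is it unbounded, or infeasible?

Corner points and P = 11s + 7t:
  (-1, 17) → P = 108
  (-173/56, -101/56) → P = -1305/28
  (25/7, 87/7) → P = 884/7
  (-31/21, -4/21) → P = -123/7
The feasible region has finitely many vertices and no improving ray; the minimum is -1305/28 at (-173/56, -101/56).

bounded optimum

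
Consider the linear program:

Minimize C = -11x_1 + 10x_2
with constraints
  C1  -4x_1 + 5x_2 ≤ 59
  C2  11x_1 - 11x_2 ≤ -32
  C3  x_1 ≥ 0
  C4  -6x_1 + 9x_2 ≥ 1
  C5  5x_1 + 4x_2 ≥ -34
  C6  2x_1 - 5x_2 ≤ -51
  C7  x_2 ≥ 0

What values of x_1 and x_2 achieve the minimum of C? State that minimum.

x_1 = 489/11, x_2 = 521/11, minimum C = -169/11

Corner points and C = -11x_1 + 10x_2:
  (489/11, 521/11) → C = -169/11
  (0, 59/5) → C = 118
  (401/33, 497/33) → C = 559/33
  (0, 51/5) → C = 102

The optimum lies where -4x_1 + 5x_2 = 59 and 11x_1 - 11x_2 = -32.
Solving simultaneously gives x_1 = 489/11, x_2 = 521/11.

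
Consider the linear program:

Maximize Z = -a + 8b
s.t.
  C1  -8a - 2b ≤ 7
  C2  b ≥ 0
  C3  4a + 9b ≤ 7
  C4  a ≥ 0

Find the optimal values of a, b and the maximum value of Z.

Feasible corners and Z = -a + 8b:
  (7/4, 0) → Z = -7/4
  (0, 0) → Z = 0
  (0, 7/9) → Z = 56/9

At the optimal vertex, 4a + 9b = 7 and a = 0.
Solving simultaneously gives a = 0, b = 7/9.

a = 0, b = 7/9, maximum Z = 56/9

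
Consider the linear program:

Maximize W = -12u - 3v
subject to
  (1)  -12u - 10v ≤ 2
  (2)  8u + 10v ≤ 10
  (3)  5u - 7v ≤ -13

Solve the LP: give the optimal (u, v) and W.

u = -3, v = 17/5, maximum W = 129/5

Extreme points and W = -12u - 3v:
  (-3, 17/5) → W = 129/5
  (-72/67, 73/67) → W = 645/67
  (-30/53, 77/53) → W = 129/53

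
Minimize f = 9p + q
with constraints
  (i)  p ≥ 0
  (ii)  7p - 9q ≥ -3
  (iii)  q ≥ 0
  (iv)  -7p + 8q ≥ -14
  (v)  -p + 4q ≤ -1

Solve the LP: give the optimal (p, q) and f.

Vertices and f = 9p + q:
  (2, 0) → f = 18
  (1, 0) → f = 9
  (12/5, 7/20) → f = 439/20

p = 1, q = 0, minimum f = 9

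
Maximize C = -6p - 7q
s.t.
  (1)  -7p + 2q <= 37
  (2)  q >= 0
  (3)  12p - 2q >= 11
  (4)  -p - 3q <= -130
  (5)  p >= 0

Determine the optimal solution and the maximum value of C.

Vertices and C = -6p - 7q:
  (48/5, 521/10) → C = -4223/10
  (130, 0) → C = -780
  (293/38, 1549/38) → C = -12601/38
The feasible region is unbounded (it extends along (2, 7), (1, 0)), but C strictly decreases along every unbounded feasible direction, so there is no improving ray and the maximum is attained at a vertex.

p = 293/38, q = 1549/38, maximum C = -12601/38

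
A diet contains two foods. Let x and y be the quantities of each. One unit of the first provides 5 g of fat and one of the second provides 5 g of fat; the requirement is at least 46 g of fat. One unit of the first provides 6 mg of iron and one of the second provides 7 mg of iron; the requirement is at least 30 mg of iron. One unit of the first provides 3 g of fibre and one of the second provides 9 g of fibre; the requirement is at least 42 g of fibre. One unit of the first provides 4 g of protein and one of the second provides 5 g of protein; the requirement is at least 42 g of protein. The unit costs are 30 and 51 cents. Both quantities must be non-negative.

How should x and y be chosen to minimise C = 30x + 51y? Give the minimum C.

Corner points and C = 30x + 51y:
  (0, 46/5) → C = 2346/5
  (14, 0) → C = 420
  (4, 26/5) → C = 1926/5
  (8, 2) → C = 342
The feasible region is unbounded (it extends along (0, 1), (1, 0)), but C strictly increases along every unbounded feasible direction, so there is no improving ray and the minimum is attained at a vertex.

At the optimal vertex, 3x + 9y = 42 and 4x + 5y = 42.
Solving simultaneously gives x = 8, y = 2.

x = 8, y = 2, minimum C = 342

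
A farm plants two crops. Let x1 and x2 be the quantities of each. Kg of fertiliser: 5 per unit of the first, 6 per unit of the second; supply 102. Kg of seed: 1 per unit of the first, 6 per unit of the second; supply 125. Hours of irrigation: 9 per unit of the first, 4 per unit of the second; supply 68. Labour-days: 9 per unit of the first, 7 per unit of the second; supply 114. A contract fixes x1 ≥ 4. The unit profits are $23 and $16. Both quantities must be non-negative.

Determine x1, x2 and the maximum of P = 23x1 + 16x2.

x1 = 4, x2 = 8, maximum P = 220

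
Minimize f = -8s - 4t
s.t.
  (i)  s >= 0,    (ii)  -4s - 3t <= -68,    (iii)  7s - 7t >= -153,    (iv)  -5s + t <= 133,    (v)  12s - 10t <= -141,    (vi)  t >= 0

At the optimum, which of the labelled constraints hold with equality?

Vertices and f = -8s - 4t:
  (17/49, 1088/49) → f = -4488/49
  (257/76, 345/19) → f = -1894/19
  (543/14, 849/14) → f = -3870/7

The minimum is at (543/14, 849/14). Substituting into each constraint, equality holds for (iii) and (v); the remaining constraints have slack.

(iii) and (v)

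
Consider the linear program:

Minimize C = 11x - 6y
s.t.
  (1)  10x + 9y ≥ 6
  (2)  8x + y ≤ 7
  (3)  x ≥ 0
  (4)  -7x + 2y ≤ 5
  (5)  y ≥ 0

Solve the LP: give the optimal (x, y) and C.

Corner points and C = 11x - 6y:
  (0, 2/3) → C = -4
  (3/5, 0) → C = 33/5
  (9/23, 89/23) → C = -435/23
  (7/8, 0) → C = 77/8
  (0, 5/2) → C = -15

x = 9/23, y = 89/23, minimum C = -435/23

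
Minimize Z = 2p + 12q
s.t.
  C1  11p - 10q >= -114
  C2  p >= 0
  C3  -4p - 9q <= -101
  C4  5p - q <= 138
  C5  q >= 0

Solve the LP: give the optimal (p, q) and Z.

p = 101/4, q = 0, minimum Z = 101/2

Extreme points and Z = 2p + 12q:
  (0, 57/5) → Z = 684/5
  (498/13, 696/13) → Z = 9348/13
  (0, 101/9) → Z = 404/3
  (101/4, 0) → Z = 101/2
  (138/5, 0) → Z = 276/5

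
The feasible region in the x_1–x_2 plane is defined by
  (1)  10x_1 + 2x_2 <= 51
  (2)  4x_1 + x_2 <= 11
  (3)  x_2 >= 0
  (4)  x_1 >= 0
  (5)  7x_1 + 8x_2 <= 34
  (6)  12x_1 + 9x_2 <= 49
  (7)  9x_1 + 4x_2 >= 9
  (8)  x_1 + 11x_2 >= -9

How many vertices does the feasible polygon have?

5

The feasible vertices (each the meet of two boundaries and inside every other half-plane) are:
  (11/4, 0)
  (54/25, 59/25)
  (1, 0)
  (0, 17/4)
  (0, 9/4)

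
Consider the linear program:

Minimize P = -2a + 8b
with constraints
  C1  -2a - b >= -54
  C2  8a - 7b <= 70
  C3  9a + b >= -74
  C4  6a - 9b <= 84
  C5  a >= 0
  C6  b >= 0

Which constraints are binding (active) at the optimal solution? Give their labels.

Vertices and P = -2a + 8b:
  (224/11, 146/11) → P = 720/11
  (0, 54) → P = 432
  (35/4, 0) → P = -35/2
  (0, 0) → P = 0

The minimum is at (35/4, 0). Substituting into each constraint, equality holds for C2 and C6; the remaining constraints have slack.

C2 and C6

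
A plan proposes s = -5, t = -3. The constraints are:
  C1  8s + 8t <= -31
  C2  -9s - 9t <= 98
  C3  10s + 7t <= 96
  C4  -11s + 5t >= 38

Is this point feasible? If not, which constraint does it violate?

feasible

C1: -64 ≤ -31 ✓
C2: 72 ≤ 98 ✓
C3: -71 ≤ 96 ✓
C4: 40 ≥ 38 ✓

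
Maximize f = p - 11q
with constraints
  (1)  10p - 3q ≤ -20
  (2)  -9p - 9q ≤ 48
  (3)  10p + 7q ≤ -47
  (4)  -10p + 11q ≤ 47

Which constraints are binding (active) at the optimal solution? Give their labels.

(2) and (3)

Extreme points and f = p - 11q:
  (-29/9, -19/9) → f = 20
  (-317/63, -19/63) → f = -12/7
  (-47/10, 0) → f = -47/10

The maximum is at (-29/9, -19/9). Substituting into each constraint, equality holds for (2) and (3); the remaining constraints have slack.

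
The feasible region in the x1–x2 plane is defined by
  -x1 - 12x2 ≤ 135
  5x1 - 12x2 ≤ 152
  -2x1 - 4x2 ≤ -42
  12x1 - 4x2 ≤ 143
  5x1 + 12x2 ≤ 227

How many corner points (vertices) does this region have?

3

Intersecting each pair of boundary lines and keeping only the points that satisfy every inequality leaves:
  (185/14, 109/28)
  (-101, 61)
  (16, 49/4)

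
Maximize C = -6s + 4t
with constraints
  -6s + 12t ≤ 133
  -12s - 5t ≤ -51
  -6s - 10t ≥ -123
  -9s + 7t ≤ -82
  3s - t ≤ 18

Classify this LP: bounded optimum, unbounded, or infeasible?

The boundaries -6s + 12t = 133 and -12s - 5t = -51 meet at (-53/174, 317/29), but that point violates -9s + 7t ≤ -82. Every candidate vertex is excluded by some other constraint, so the feasible region is empty.

infeasible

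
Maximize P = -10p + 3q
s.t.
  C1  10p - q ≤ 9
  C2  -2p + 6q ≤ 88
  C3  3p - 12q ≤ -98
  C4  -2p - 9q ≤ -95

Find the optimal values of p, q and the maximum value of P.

p = -37/5, q = 61/5, maximum P = 553/5

At the optimal vertex, -2p + 6q = 88 and -2p - 9q = -95.
Solving simultaneously gives p = -37/5, q = 61/5.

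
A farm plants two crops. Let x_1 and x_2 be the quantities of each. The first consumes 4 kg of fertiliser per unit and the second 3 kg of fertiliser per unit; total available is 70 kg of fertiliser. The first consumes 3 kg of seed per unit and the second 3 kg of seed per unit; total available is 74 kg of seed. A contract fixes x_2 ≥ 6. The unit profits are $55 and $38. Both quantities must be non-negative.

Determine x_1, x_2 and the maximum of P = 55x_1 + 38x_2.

Corner points and P = 55x_1 + 38x_2:
  (0, 70/3) → P = 2660/3
  (0, 6) → P = 228
  (13, 6) → P = 943

The binding constraints are 4x_1 + 3x_2 = 70 and x_2 = 6.
Solving simultaneously gives x_1 = 13, x_2 = 6.

x_1 = 13, x_2 = 6, maximum P = 943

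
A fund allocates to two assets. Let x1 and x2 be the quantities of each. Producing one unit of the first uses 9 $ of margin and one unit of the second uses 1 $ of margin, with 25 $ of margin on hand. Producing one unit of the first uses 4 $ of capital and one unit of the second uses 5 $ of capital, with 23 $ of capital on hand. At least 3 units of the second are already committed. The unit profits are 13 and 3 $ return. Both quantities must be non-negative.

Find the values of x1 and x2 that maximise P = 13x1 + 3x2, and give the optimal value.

The binding constraints are 4x1 + 5x2 = 23 and x2 = 3.
Solving simultaneously gives x1 = 2, x2 = 3.

x1 = 2, x2 = 3, maximum P = 35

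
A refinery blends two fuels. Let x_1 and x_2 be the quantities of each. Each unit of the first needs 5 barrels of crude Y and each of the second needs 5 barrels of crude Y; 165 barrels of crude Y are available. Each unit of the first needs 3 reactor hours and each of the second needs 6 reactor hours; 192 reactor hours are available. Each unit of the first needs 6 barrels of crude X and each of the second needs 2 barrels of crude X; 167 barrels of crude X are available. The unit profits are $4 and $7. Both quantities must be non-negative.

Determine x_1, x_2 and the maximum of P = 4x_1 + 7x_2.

Extreme points and P = 4x_1 + 7x_2:
  (0, 0) → P = 0
  (0, 32) → P = 224
  (167/6, 0) → P = 334/3
  (2, 31) → P = 225
  (101/4, 31/4) → P = 621/4

The binding constraints are 5x_1 + 5x_2 = 165 and 3x_1 + 6x_2 = 192.
Solving simultaneously gives x_1 = 2, x_2 = 31.

x_1 = 2, x_2 = 31, maximum P = 225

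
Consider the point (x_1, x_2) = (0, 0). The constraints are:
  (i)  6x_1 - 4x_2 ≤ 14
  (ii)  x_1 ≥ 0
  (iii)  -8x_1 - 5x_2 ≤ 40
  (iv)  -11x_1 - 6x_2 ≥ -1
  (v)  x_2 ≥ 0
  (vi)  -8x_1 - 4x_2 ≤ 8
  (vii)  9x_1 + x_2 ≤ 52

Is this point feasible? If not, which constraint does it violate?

feasible

(i): 0 ≤ 14 ✓
(ii): 0 ≥ 0 ✓
(iii): 0 ≤ 40 ✓
(iv): 0 ≥ -1 ✓
(v): 0 ≥ 0 ✓
(vi): 0 ≤ 8 ✓
(vii): 0 ≤ 52 ✓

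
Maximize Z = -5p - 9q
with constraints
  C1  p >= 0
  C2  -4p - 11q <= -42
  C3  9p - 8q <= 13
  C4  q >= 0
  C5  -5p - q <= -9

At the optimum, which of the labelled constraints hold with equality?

Extreme points and Z = -5p - 9q:
  (0, 9) → Z = -81
  (479/131, 326/131) → Z = -5329/131
  (19/17, 58/17) → Z = -617/17
The feasible region is unbounded (it extends along (0, 1), (8, 9)), but Z strictly decreases along every unbounded feasible direction, so there is no improving ray and the maximum is attained at a vertex.

The maximum is at (19/17, 58/17). Substituting into each constraint, equality holds for C2 and C5; the remaining constraints have slack.

C2 and C5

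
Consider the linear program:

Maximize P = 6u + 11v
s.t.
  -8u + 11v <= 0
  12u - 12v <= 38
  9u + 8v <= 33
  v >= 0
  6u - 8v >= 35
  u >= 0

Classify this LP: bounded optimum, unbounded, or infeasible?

The boundaries -8u + 11v = 0 and 9u + 8v = 33 meet at (363/163, 264/163), but that point violates 6u - 8v ≥ 35. Every candidate vertex is excluded by some other constraint, so the feasible region is empty.

infeasible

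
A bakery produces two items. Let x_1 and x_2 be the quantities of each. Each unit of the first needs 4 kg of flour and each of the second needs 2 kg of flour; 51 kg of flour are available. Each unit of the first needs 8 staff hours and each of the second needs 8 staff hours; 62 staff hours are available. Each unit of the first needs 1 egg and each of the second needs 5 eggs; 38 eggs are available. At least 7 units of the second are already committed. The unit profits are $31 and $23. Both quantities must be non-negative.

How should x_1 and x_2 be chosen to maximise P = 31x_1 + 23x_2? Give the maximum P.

x_1 = 3/4, x_2 = 7, maximum P = 737/4

Vertices and P = 31x_1 + 23x_2:
  (0, 38/5) → P = 874/5
  (0, 7) → P = 161
  (3/16, 121/16) → P = 719/4
  (3/4, 7) → P = 737/4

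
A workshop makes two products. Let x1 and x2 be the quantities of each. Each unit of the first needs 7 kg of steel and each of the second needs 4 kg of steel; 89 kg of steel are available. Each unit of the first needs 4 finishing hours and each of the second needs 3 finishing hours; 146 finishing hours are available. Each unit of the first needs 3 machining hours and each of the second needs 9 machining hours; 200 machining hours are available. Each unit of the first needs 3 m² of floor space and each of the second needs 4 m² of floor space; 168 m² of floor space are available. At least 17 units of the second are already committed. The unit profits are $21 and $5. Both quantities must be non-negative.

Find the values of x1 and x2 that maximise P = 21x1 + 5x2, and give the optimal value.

Feasible corners and P = 21x1 + 5x2:
  (0, 200/9) → P = 1000/9
  (0, 17) → P = 85
  (1/51, 1133/51) → P = 5686/51
  (3, 17) → P = 148

At the optimal vertex, 7x1 + 4x2 = 89 and x2 = 17.
Solving simultaneously gives x1 = 3, x2 = 17.

x1 = 3, x2 = 17, maximum P = 148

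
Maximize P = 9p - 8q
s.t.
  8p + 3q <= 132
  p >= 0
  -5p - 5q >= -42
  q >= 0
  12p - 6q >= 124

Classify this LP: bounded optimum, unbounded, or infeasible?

The boundaries 8p + 3q = 132 and -5p - 5q = -42 meet at (534/25, -324/25), but that point violates q ≥ 0. Every candidate vertex is excluded by some other constraint, so the feasible region is empty.

infeasible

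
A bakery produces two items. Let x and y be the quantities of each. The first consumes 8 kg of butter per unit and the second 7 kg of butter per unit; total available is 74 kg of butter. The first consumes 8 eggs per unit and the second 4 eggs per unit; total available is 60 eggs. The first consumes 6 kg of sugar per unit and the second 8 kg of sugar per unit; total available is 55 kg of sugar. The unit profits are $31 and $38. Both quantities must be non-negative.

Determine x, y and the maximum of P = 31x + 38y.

Corner points and P = 31x + 38y:
  (0, 0) → P = 0
  (0, 55/8) → P = 1045/4
  (15/2, 0) → P = 465/2
  (13/2, 2) → P = 555/2

At the optimal vertex, 8x + 4y = 60 and 6x + 8y = 55.
Solving simultaneously gives x = 13/2, y = 2.

x = 13/2, y = 2, maximum P = 555/2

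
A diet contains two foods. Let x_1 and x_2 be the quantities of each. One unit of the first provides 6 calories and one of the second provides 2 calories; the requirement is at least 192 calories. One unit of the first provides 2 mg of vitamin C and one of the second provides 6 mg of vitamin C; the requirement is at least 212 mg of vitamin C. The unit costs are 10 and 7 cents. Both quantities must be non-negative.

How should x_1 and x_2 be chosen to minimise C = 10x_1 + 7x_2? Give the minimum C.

x_1 = 91/4, x_2 = 111/4, minimum C = 1687/4

Corner points and C = 10x_1 + 7x_2:
  (0, 96) → C = 672
  (106, 0) → C = 1060
  (91/4, 111/4) → C = 1687/4
The feasible region is unbounded (it extends along (0, 1), (1, 0)), but C strictly increases along every unbounded feasible direction, so there is no improving ray and the minimum is attained at a vertex.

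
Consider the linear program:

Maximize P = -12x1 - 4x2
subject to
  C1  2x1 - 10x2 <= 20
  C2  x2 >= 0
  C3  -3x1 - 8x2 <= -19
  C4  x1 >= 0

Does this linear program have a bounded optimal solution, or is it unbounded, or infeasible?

Feasible corners and P = -12x1 - 4x2:
  (10, 0) → P = -120
  (19/3, 0) → P = -76
  (0, 19/8) → P = -19/2
The feasible region has finitely many vertices and no improving ray; the maximum is -19/2 at (0, 19/8).

bounded optimum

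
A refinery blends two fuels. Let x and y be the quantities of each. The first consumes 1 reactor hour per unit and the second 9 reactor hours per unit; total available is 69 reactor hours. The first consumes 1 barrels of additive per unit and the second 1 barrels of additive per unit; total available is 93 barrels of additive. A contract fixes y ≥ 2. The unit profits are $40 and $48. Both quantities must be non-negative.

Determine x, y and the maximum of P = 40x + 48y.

Vertices and P = 40x + 48y:
  (0, 23/3) → P = 368
  (0, 2) → P = 96
  (51, 2) → P = 2136

The binding constraints are x + 9y = 69 and y = 2.
Solving simultaneously gives x = 51, y = 2.

x = 51, y = 2, maximum P = 2136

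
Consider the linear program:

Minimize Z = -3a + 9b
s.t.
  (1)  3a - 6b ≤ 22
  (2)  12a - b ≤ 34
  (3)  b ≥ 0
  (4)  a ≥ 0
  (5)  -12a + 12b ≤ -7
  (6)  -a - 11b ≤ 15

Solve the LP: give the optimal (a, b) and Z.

a = 17/6, b = 0, minimum Z = -17/2

At the optimal vertex, 12a - b = 34 and b = 0.
Solving simultaneously gives a = 17/6, b = 0.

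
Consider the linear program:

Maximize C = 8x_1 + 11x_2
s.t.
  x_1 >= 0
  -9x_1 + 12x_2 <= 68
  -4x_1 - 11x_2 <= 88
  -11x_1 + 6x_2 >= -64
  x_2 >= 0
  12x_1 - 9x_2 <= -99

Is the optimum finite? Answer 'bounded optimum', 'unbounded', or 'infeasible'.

infeasible

The boundaries x_1 = 0 and -9x_1 + 12x_2 = 68 meet at (0, 17/3), but that point violates 12x_1 - 9x_2 ≤ -99. Every candidate vertex is excluded by some other constraint, so the feasible region is empty.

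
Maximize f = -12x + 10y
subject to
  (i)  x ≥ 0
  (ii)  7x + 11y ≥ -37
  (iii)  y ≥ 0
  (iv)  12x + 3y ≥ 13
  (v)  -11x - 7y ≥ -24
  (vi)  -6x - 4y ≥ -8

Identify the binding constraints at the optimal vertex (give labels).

Vertices and f = -12x + 10y:
  (13/12, 0) → f = -13
  (4/3, 0) → f = -16
  (14/15, 3/5) → f = -26/5

The maximum is at (14/15, 3/5). Substituting into each constraint, equality holds for (iv) and (vi); the remaining constraints have slack.

(iv) and (vi)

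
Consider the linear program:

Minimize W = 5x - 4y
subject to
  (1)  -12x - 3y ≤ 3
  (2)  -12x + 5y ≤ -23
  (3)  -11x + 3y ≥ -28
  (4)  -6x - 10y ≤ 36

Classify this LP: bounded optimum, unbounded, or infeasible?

bounded optimum

Extreme points and W = 5x - 4y:
  (9/16, -13/4) → W = 253/16
  (13/17, -69/17) → W = 341/17
  (71/19, 83/19) → W = 23/19
  (43/32, -141/32) → W = 779/32
The feasible region has finitely many vertices and no improving ray; the minimum is 23/19 at (71/19, 83/19).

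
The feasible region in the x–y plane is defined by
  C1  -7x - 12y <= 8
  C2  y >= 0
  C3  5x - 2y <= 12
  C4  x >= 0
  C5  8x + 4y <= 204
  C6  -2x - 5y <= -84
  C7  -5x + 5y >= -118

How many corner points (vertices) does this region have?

The feasible vertices (each the meet of two boundaries and inside every other half-plane) are:
  (38/3, 77/3)
  (228/29, 396/29)
  (0, 51)
  (0, 84/5)

4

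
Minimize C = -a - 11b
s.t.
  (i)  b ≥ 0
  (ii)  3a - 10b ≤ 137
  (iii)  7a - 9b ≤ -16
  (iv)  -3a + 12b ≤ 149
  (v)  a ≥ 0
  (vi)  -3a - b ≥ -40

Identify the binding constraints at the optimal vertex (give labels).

Feasible corners and C = -a - 11b:
  (0, 16/9) → C = -176/9
  (172/17, 164/17) → C = -1976/17
  (0, 149/12) → C = -1639/12
  (331/39, 189/13) → C = -6568/39

The minimum is at (331/39, 189/13). Substituting into each constraint, equality holds for (iv) and (vi); the remaining constraints have slack.

(iv) and (vi)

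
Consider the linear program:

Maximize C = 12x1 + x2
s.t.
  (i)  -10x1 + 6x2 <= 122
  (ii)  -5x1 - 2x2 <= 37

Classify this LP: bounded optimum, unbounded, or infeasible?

unbounded

From the feasible point (-233/25, 24/5), moving in the direction (2, -5) keeps every constraint satisfied while C increases without bound.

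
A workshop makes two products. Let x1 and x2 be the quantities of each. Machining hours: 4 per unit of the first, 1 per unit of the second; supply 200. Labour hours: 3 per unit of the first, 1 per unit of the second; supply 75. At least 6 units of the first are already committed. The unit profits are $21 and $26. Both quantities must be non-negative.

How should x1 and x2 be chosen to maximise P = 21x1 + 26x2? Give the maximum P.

Feasible corners and P = 21x1 + 26x2:
  (25, 0) → P = 525
  (6, 0) → P = 126
  (6, 57) → P = 1608

The binding constraints are 3x1 + x2 = 75 and x1 = 6.
Solving simultaneously gives x1 = 6, x2 = 57.

x1 = 6, x2 = 57, maximum P = 1608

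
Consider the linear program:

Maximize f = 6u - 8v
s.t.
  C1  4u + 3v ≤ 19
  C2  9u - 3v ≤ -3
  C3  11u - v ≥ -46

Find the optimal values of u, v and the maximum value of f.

Vertices and f = 6u - 8v:
  (16/13, 61/13) → f = -392/13
  (-119/37, 393/37) → f = -3858/37
  (-45/8, -127/8) → f = 373/4

u = -45/8, v = -127/8, maximum f = 373/4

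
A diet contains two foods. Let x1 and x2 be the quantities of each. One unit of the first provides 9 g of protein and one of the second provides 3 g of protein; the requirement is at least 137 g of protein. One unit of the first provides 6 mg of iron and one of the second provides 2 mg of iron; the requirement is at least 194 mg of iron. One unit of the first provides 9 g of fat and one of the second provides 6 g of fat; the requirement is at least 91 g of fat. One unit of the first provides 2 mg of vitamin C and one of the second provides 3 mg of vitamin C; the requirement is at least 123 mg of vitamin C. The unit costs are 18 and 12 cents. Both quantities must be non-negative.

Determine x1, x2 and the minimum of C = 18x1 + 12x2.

The feasible region is unbounded (it extends along (0, 1), (1, 0)), but C strictly increases along every unbounded feasible direction, so there is no improving ray and the minimum is attained at a vertex.

x1 = 24, x2 = 25, minimum C = 732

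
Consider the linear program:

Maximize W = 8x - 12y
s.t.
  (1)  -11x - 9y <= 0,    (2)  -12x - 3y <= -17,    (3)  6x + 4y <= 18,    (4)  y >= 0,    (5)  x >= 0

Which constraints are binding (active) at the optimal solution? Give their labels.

(3) and (4)

Feasible corners and W = 8x - 12y:
  (7/15, 19/5) → W = -628/15
  (17/12, 0) → W = 34/3
  (3, 0) → W = 24

The maximum is at (3, 0). Substituting into each constraint, equality holds for (3) and (4); the remaining constraints have slack.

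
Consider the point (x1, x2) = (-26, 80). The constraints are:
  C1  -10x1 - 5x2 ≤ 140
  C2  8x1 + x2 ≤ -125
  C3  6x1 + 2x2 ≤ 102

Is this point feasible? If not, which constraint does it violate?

C1: -140 ≤ 140 ✓
C2: -128 ≤ -125 ✓
C3: 4 ≤ 102 ✓

feasible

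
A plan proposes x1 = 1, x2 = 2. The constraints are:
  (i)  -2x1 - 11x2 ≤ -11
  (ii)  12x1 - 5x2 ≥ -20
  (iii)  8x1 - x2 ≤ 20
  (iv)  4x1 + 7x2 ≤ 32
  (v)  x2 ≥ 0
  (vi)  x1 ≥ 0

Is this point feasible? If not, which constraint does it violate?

(i): -24 ≤ -11 ✓
(ii): 2 ≥ -20 ✓
(iii): 6 ≤ 20 ✓
(iv): 18 ≤ 32 ✓
(v): 2 ≥ 0 ✓
(vi): 1 ≥ 0 ✓

feasible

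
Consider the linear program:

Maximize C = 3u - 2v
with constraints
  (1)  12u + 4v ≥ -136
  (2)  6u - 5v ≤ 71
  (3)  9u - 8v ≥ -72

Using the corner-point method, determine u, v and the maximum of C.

u = 928/3, v = 357, maximum C = 214

Vertices and C = 3u - 2v:
  (-33/7, -139/7) → C = 179/7
  (-344/33, -30/11) → C = -284/11
  (928/3, 357) → C = 214

At the optimal vertex, 6u - 5v = 71 and 9u - 8v = -72.
Solving simultaneously gives u = 928/3, v = 357.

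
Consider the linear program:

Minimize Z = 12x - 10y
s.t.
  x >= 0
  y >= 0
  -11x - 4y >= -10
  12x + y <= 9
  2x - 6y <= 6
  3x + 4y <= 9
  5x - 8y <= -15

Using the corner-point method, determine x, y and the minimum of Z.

Corner points and Z = 12x - 10y:
  (0, 9/4) → Z = -45/2
  (0, 15/8) → Z = -75/4
  (1/8, 69/32) → Z = -321/16
  (5/27, 215/108) → Z = -955/54

The binding constraints are x = 0 and 3x + 4y = 9.
Solving simultaneously gives x = 0, y = 9/4.

x = 0, y = 9/4, minimum Z = -45/2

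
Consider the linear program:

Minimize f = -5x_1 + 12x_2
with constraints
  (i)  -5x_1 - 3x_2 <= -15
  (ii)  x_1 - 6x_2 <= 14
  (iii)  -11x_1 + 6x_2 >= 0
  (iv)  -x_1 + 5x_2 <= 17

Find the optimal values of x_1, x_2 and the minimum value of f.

x_1 = 10/7, x_2 = 55/21, minimum f = 170/7

Extreme points and f = -5x_1 + 12x_2:
  (10/7, 55/21) → f = 170/7
  (6/7, 25/7) → f = 270/7
  (102/49, 187/49) → f = 1734/49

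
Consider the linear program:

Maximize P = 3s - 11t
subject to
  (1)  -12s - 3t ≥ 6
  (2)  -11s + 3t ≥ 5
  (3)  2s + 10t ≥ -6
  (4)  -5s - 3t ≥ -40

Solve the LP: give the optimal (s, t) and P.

s = -17/29, t = -14/29, maximum P = 103/29

Feasible corners and P = 3s - 11t:
  (-11/23, -2/23) → P = -11/23
  (-46/7, 170/7) → P = -2008/7
  (-17/29, -14/29) → P = 103/29
The feasible region is unbounded (it extends along (-5, 1), (-3, 5)), but P strictly decreases along every unbounded feasible direction, so there is no improving ray and the maximum is attained at a vertex.

At the optimal vertex, -11s + 3t = 5 and 2s + 10t = -6.
Solving simultaneously gives s = -17/29, t = -14/29.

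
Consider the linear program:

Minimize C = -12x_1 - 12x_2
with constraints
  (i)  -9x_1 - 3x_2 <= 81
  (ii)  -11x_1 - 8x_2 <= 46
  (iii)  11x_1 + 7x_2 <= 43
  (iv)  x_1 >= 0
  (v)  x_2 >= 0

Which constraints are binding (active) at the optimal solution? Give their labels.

Extreme points and C = -12x_1 - 12x_2:
  (0, 43/7) → C = -516/7
  (43/11, 0) → C = -516/11
  (0, 0) → C = 0

The minimum is at (0, 43/7). Substituting into each constraint, equality holds for (iii) and (iv); the remaining constraints have slack.

(iii) and (iv)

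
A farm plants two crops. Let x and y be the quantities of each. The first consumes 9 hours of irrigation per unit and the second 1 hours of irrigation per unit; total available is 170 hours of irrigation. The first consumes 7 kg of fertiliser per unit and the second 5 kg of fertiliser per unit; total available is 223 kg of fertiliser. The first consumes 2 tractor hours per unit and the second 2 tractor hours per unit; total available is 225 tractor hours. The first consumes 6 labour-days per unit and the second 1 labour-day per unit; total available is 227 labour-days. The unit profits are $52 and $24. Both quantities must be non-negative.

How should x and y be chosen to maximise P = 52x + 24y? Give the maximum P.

x = 33/2, y = 43/2, maximum P = 1374

Vertices and P = 52x + 24y:
  (0, 0) → P = 0
  (0, 223/5) → P = 5352/5
  (170/9, 0) → P = 8840/9
  (33/2, 43/2) → P = 1374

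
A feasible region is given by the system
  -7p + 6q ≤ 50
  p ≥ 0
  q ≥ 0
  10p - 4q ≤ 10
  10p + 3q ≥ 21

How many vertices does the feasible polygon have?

Intersecting each pair of boundary lines and keeping only the points that satisfy every inequality leaves:
  (0, 25/3)
  (65/8, 285/16)
  (0, 7)
  (57/35, 11/7)

4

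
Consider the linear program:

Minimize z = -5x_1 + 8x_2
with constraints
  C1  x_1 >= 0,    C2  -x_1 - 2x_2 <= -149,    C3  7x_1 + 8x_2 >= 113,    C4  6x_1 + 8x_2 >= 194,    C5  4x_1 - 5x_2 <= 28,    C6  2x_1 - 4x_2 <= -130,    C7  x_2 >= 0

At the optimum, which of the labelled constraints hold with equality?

C5 and C6

Extreme points and z = -5x_1 + 8x_2:
  (0, 149/2) → z = 596
  (42, 107/2) → z = 218
  (127, 96) → z = 133
The feasible region is unbounded (it extends along (0, 1), (5, 4)), but z strictly increases along every unbounded feasible direction, so there is no improving ray and the minimum is attained at a vertex.

The minimum is at (127, 96). Substituting into each constraint, equality holds for C5 and C6; the remaining constraints have slack.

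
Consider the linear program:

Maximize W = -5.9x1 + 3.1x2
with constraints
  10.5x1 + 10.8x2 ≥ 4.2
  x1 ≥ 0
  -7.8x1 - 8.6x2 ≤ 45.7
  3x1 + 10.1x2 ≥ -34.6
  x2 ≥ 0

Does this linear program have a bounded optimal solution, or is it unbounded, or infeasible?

From the feasible point (0, 7/18), moving in the direction (0, 1) keeps every constraint satisfied while W increases without bound.

unbounded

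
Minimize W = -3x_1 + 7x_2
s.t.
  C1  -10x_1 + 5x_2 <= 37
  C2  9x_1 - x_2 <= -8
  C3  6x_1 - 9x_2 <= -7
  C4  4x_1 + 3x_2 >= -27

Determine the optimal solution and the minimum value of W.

x_1 = -44/9, x_2 = -67/27, minimum W = -73/27

Feasible corners and W = -3x_1 + 7x_2:
  (-3/35, 253/35) → W = 356/7
  (-123/25, -61/25) → W = -58/25
  (-13/15, 1/5) → W = 4
  (-44/9, -67/27) → W = -73/27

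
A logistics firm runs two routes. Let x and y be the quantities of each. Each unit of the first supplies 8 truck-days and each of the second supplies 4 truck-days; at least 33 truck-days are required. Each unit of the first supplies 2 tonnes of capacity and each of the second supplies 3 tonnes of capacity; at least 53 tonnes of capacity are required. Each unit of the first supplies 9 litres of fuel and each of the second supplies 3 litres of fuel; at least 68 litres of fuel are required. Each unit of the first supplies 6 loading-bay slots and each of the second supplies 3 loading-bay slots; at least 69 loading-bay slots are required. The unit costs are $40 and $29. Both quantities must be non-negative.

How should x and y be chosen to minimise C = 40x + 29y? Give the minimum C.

Extreme points and C = 40x + 29y:
  (0, 23) → C = 667
  (53/2, 0) → C = 1060
  (4, 15) → C = 595
The feasible region is unbounded (it extends along (0, 1), (1, 0)), but C strictly increases along every unbounded feasible direction, so there is no improving ray and the minimum is attained at a vertex.

x = 4, y = 15, minimum C = 595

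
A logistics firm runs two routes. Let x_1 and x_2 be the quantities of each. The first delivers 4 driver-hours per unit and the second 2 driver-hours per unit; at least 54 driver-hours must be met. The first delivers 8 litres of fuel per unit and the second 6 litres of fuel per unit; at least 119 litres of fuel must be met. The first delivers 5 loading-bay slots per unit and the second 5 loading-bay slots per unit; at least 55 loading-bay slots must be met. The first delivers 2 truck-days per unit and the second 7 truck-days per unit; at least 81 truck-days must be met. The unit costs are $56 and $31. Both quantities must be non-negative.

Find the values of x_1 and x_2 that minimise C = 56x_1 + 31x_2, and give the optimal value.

Feasible corners and C = 56x_1 + 31x_2:
  (0, 27) → C = 837
  (81/2, 0) → C = 2268
  (9, 9) → C = 783
The feasible region is unbounded (it extends along (0, 1), (1, 0)), but C strictly increases along every unbounded feasible direction, so there is no improving ray and the minimum is attained at a vertex.

x_1 = 9, x_2 = 9, minimum C = 783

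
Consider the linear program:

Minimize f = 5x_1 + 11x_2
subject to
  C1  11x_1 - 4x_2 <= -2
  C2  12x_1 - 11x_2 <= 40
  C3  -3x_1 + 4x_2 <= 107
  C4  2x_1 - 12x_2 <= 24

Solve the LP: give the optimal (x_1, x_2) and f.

Feasible corners and f = 5x_1 + 11x_2:
  (105/8, 1171/32) → f = 14981/32
  (-30/31, -67/31) → f = -887/31
  (-345/7, -143/14) → f = -5023/14

At the optimal vertex, -3x_1 + 4x_2 = 107 and 2x_1 - 12x_2 = 24.
Solving simultaneously gives x_1 = -345/7, x_2 = -143/14.

x_1 = -345/7, x_2 = -143/14, minimum f = -5023/14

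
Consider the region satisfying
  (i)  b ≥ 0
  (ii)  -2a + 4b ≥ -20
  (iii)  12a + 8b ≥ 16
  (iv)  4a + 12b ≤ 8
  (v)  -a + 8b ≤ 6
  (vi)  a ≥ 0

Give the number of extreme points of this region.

Of the 15 pairwise boundary intersections, those satisfying every inequality are:
  (4/3, 0)
  (2, 0)
  (8/7, 2/7)

3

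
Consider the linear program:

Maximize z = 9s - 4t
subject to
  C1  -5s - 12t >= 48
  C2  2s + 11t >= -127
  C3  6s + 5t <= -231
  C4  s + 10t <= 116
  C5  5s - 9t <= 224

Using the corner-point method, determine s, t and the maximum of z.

s = -953/28, t = -75/14, maximum z = -7977/28

Corner points and z = 9s - 4t:
  (-953/28, -75/14) → z = -7977/28
  (-2546/9, 359/9) → z = -24350/9
  (-578/11, 927/55) → z = -29718/55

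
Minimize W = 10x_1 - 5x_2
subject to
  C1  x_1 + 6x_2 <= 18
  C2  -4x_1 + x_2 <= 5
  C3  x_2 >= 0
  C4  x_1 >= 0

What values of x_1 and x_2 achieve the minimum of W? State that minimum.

x_1 = 0, x_2 = 3, minimum W = -15

Feasible corners and W = 10x_1 - 5x_2:
  (18, 0) → W = 180
  (0, 3) → W = -15
  (0, 0) → W = 0

At the optimal vertex, x_1 + 6x_2 = 18 and x_1 = 0.
Solving simultaneously gives x_1 = 0, x_2 = 3.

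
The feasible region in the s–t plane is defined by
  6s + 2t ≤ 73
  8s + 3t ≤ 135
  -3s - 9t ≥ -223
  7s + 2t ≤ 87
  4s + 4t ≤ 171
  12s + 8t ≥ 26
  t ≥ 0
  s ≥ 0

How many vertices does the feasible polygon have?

5

Of the 28 pairwise boundary intersections, those satisfying every inequality are:
  (211/48, 373/16)
  (73/6, 0)
  (0, 223/9)
  (13/6, 0)
  (0, 13/4)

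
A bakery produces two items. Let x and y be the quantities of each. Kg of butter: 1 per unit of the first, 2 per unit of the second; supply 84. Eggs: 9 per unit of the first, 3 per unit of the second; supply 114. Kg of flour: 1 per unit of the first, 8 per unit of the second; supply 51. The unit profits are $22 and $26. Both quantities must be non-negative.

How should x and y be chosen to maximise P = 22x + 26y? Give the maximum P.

x = 11, y = 5, maximum P = 372

Corner points and P = 22x + 26y:
  (0, 0) → P = 0
  (0, 51/8) → P = 663/4
  (38/3, 0) → P = 836/3
  (11, 5) → P = 372

The optimum lies where 9x + 3y = 114 and x + 8y = 51.
Solving simultaneously gives x = 11, y = 5.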